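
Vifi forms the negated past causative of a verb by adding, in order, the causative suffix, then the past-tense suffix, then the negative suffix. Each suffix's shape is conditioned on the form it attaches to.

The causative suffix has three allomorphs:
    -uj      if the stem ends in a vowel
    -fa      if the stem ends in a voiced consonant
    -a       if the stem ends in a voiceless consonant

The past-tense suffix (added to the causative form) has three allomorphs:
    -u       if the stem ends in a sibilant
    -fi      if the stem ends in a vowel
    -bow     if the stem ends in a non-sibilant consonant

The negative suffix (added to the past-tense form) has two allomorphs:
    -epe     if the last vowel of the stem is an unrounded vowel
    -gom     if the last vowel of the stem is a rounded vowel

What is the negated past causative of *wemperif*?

*wemperif*: final sound = /f/, a voiceless consonant → -a → *wemperifa*.
Since the final sound of the causative form *wemperifa* is /a/ (a vowel), it takes -fi, giving *wemperifafi*.
The last vowel of the past-tense form *wemperifafi* is /i/, which is an unrounded vowel, so the negative suffix is -epe, giving *wemperifafiepe*.

wemperifafiepe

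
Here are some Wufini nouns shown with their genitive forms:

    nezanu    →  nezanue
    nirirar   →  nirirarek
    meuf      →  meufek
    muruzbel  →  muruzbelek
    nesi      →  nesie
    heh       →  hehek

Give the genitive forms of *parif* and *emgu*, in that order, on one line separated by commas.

parifek, emgue

The alternation tracks the final sound of the stem — -ek when the stem ends in a consonant (*nirirar*, *meuf*, *muruzbel*, *heh*); -e when the stem ends in a vowel (*nezanu*, *nesi*).
Since the final sound of *parif* is /f/ (a consonant), it takes -ek, giving *parifek*.
*emgu*: final sound = /u/, a vowel → -e → *emgue*.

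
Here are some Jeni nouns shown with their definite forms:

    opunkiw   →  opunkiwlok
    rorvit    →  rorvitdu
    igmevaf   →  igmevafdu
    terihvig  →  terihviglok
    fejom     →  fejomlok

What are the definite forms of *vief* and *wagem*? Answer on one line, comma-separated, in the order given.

The alternation tracks the final consonant of the stem — -du when the stem ends in a voiceless consonant (*rorvit*, *igmevaf*); -lok when the stem ends in a voiced consonant (*opunkiw*, *terihvig*, *fejom*).
The final consonant of *vief* is /f/, which is voiceless, so the suffix is -du, giving *viefdu*.
*wagem*: final consonant = /m/, voiced → -lok → *wagemlok*.

viefdu, wagemlok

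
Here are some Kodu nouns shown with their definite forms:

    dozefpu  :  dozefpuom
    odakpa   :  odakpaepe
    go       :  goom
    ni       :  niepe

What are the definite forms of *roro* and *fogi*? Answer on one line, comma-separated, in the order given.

roroom, fogiepe

The suffix is conditioned by the last vowel: -om when the last vowel of the stem is a rounded vowel (*dozefpu*, *go*); -epe when the last vowel of the stem is an unrounded vowel (*odakpa*, *ni*).
*roro*: last vowel = /o/, a rounded vowel → -om → *roroom*.
The last vowel of *fogi* is /i/, which is an unrounded vowel, so the suffix is -epe, giving *fogiepe*.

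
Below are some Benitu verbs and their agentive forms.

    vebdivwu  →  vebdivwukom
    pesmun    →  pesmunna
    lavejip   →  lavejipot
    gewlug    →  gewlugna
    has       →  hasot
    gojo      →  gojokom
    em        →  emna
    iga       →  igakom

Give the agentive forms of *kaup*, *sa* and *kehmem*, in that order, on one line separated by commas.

The suffix is conditioned by the final sound: -ot when the stem ends in a voiceless consonant (*lavejip*, *has*); -na when the stem ends in a voiced consonant (*pesmun*, *gewlug*, *em*); -kom when the stem ends in a vowel (*vebdivwu*, *gojo*, *iga*).
Since the final sound of *kaup* is /p/ (a voiceless consonant), it takes -ot, giving *kaupot*.
The final sound of *sa* is /a/, which is a vowel, so the suffix is -kom, giving *sakom*.
*kehmem* — final sound /m/ (a voiced consonant) → -na → *kehmemna*.

kaupot, sakom, kehmemna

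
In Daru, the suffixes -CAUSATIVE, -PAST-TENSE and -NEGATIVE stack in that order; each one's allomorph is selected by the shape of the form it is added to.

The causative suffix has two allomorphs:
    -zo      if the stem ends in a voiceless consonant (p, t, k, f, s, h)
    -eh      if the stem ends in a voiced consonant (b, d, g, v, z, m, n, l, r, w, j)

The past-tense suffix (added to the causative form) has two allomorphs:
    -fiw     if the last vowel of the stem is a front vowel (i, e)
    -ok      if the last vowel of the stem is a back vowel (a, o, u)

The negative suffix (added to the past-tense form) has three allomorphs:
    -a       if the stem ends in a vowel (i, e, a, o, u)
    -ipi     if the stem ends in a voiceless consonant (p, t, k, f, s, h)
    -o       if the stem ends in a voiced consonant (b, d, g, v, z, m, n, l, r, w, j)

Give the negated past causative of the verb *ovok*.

*ovok*: final consonant = /k/, voiceless → -zo → *ovokzo*.
The last vowel of the causative form *ovokzo* is /o/, which is a back vowel, so the past-tense suffix is -ok, giving *ovokzook*.
The past-tense form *ovokzook*: final sound = /k/, a voiceless consonant → -ipi → *ovokzookipi*.

ovokzookipi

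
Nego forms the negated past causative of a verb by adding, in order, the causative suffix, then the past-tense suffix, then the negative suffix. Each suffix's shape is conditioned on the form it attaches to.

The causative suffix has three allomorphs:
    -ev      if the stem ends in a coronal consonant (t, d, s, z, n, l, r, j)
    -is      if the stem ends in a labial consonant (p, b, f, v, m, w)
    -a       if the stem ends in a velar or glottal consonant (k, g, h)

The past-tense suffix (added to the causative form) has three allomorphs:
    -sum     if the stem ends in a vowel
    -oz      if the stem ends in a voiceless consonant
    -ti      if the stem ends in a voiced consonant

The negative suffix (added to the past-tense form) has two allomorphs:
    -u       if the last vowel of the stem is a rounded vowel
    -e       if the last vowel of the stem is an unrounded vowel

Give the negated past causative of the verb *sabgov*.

sabgovisozu

*sabgov*: final consonant = /v/, labial → -is → *sabgovis*.
Since the final sound of the causative form *sabgovis* is /s/ (a voiceless consonant), it takes -oz, giving *sabgovisoz*.
The last vowel of the past-tense form *sabgovisoz* is /o/, which is a rounded vowel, so the negative suffix is -u, giving *sabgovisozu*.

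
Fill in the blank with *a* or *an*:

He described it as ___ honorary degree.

an

The indefinite article is chosen by the initial *sound* of the following word, not its spelling.
*honorary* begins with the sound /ɒ/ (silent h) — a vowel sound.
So the article is *an*: He described it as an honorary degree.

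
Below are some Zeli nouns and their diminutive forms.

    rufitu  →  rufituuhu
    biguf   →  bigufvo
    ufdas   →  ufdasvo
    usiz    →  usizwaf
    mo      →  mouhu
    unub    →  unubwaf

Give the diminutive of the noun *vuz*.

The suffix is conditioned by the final sound: -vo when the stem ends in a voiceless consonant (*biguf*, *ufdas*); -waf when the stem ends in a voiced consonant (*usiz*, *unub*); -uhu when the stem ends in a vowel (*rufitu*, *mo*).
The final sound of *vuz* is /z/, which is a voiced consonant, so the suffix is -waf, giving *vuzwaf*.

vuzwaf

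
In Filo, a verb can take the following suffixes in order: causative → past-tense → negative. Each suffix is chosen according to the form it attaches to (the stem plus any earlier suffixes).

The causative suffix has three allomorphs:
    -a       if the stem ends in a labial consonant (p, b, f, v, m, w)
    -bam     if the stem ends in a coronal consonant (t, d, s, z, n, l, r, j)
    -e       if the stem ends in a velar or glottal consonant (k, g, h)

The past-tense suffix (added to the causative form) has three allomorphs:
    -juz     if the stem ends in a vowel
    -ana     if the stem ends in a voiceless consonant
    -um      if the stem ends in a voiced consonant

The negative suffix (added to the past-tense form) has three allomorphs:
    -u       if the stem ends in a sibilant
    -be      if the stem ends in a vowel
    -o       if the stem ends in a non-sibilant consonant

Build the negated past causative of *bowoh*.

bowohejuzu

The final consonant of *bowoh* is /h/, which is velar/glottal, so the causative suffix is -e, giving *bowohe*.
The final sound of the causative form *bowohe* is /e/, which is a vowel, so the past-tense suffix is -juz, giving *bowohejuz*.
The past-tense form *bowohejuz*: final sound = /z/, a sibilant → -u → *bowohejuzu*.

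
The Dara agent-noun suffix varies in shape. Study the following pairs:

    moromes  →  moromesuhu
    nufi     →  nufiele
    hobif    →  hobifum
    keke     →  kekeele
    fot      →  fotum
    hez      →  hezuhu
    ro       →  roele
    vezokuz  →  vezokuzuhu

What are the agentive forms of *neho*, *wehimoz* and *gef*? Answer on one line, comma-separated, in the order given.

nehoele, wehimozuhu, gefum

The suffix is conditioned by the final sound: -uhu when the stem ends in a sibilant (*moromes*, *hez*, *vezokuz*); -um when the stem ends in a non-sibilant consonant (*hobif*, *fot*); -ele when the stem ends in a vowel (*nufi*, *keke*, *ro*).
The final sound of *neho* is /o/, which is a vowel, so the suffix is -ele, giving *nehoele*.
*wehimoz* — final sound /z/ (a sibilant) → -uhu → *wehimozuhu*.
*gef* — final sound /f/ (a non-sibilant consonant) → -um → *gefum*.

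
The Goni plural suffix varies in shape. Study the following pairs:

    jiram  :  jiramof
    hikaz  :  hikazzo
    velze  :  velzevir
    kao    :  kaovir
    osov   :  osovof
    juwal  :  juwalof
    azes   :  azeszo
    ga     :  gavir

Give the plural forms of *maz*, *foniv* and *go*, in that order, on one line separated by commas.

The suffix is conditioned by the final sound: -zo when the stem ends in a sibilant (*hikaz*, *azes*); -of when the stem ends in a non-sibilant consonant (*jiram*, *osov*, *juwal*); -vir when the stem ends in a vowel (*velze*, *kao*, *ga*).
The final sound of *maz* is /z/, which is a sibilant, so the suffix is -zo, giving *mazzo*.
*foniv* — final sound /v/ (a non-sibilant consonant) → -of → *fonivof*.
The final sound of *go* is /o/, which is a vowel, so the suffix is -vir, giving *govir*.

mazzo, fonivof, govir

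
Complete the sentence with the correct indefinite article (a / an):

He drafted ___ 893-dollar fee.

The indefinite article is chosen by the initial *sound* of the following word, not its spelling.
The number *893* is spoken "eight hundred …", beginning with /eɪt/ — a vowel sound.
So the article is *an*: He drafted an 893-dollar fee.

an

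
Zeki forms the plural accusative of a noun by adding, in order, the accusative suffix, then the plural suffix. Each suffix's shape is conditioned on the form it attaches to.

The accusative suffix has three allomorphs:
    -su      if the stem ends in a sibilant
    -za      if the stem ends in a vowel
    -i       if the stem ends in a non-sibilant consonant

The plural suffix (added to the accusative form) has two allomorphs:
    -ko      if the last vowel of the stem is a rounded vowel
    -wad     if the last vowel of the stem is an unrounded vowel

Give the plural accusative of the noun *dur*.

duriwad

*dur* — final sound /r/ (a non-sibilant consonant) → -i → *duri*.
The last vowel of the accusative form *duri* is /i/, which is an unrounded vowel, so the plural suffix is -wad, giving *duriwad*.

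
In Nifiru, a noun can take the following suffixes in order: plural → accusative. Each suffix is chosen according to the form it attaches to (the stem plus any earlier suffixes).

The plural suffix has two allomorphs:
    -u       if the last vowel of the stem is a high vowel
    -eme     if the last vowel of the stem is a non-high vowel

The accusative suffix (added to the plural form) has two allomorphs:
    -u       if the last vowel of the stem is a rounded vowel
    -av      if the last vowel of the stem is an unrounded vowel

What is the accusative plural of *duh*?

duhuu

*duh*: last vowel = /u/, a high vowel → -u → *duhu*.
The last vowel of the plural form *duhu* is /u/, which is a rounded vowel, so the accusative suffix is -u, giving *duhuu*.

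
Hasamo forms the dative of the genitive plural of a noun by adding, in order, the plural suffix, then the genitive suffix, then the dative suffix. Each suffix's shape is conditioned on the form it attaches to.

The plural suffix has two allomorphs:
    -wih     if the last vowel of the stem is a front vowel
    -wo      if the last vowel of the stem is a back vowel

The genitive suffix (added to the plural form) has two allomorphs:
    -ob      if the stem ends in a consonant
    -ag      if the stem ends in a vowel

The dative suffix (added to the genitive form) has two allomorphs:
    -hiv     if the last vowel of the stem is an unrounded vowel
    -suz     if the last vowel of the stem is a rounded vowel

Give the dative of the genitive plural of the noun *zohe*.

zohewihobsuz

*zohe*: last vowel = /e/, a front vowel → -wih → *zohewih*.
The plural form *zohewih* — final sound /h/ (a consonant) → -ob → *zohewihob*.
Since the last vowel of the genitive form *zohewihob* is /o/ (a rounded vowel), it takes -suz, giving *zohewihobsuz*.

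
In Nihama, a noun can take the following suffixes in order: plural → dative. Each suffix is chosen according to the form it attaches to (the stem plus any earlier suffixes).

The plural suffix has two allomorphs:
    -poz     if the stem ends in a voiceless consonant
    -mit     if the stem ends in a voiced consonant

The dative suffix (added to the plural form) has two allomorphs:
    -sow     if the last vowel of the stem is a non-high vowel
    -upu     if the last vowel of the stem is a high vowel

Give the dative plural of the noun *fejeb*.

Since the final consonant of *fejeb* is /b/ (voiced), it takes -mit, giving *fejebmit*.
The last vowel of the plural form *fejebmit* is /i/, which is a high vowel, so the dative suffix is -upu, giving *fejebmitupu*.

fejebmitupu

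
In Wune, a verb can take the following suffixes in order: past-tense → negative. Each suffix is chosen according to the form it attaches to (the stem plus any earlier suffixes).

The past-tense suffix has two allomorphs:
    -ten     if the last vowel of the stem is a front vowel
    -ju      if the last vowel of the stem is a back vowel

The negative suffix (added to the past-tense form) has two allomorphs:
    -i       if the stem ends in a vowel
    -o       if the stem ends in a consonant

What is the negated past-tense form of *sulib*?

Since the last vowel of *sulib* is /i/ (a front vowel), it takes -ten, giving *sulibten*.
The past-tense form *sulibten* — final sound /n/ (a consonant) → -o → *sulibteno*.

sulibteno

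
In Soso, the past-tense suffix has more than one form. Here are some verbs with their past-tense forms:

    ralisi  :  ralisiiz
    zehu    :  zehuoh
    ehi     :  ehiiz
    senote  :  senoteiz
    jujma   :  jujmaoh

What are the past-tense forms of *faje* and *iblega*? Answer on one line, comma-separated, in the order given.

The pattern is front/back vowel harmony: -iz when the last vowel of the stem is a front vowel (*ralisi*, *ehi*, *senote*); -oh when the last vowel of the stem is a back vowel (*zehu*, *jujma*).
The last vowel of *faje* is /e/, which is a front vowel, so the suffix is -iz, giving *fajeiz*.
*iblega* — last vowel /a/ (a back vowel) → -oh → *iblegaoh*.

fajeiz, iblegaoh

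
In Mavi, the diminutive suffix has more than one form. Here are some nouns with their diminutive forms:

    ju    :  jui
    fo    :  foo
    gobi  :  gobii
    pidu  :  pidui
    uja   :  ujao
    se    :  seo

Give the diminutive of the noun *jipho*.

The alternation tracks the last vowel of the stem — -i when the last vowel of the stem is a high vowel (*ju*, *gobi*, *pidu*); -o when the last vowel of the stem is a non-high vowel (*fo*, *uja*, *se*).
*jipho* — last vowel /o/ (a non-high vowel) → -o → *jiphoo*.

jiphoo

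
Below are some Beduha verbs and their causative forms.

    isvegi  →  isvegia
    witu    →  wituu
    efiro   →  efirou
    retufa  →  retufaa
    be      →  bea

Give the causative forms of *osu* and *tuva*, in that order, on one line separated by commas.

The suffix is conditioned by the last vowel: -u when the last vowel of the stem is a rounded vowel (*witu*, *efiro*); -a when the last vowel of the stem is an unrounded vowel (*isvegi*, *retufa*, *be*).
*osu*: last vowel = /u/, a rounded vowel → -u → *osuu*.
*tuva*: last vowel = /a/, an unrounded vowel → -a → *tuvaa*.

osuu, tuvaa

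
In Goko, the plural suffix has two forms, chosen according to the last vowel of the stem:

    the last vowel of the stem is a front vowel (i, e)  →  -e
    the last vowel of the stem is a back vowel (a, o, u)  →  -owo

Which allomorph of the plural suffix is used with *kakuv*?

-owo

*kakuv*: last vowel = /u/, a back vowel → -owo.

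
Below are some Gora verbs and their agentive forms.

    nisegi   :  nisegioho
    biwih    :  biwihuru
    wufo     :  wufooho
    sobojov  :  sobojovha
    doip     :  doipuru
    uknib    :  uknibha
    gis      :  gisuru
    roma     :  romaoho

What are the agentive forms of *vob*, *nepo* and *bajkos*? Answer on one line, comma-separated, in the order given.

vobha, nepooho, bajkosuru

Looking at the final sound of each stem: -uru when the stem ends in a voiceless consonant (*biwih*, *doip*, *gis*); -ha when the stem ends in a voiced consonant (*sobojov*, *uknib*); -oho when the stem ends in a vowel (*nisegi*, *wufo*, *roma*).
*vob* — final sound /b/ (a voiced consonant) → -ha → *vobha*.
*nepo* — final sound /o/ (a vowel) → -oho → *nepooho*.
Since the final sound of *bajkos* is /s/ (a voiceless consonant), it takes -uru, giving *bajkosuru*.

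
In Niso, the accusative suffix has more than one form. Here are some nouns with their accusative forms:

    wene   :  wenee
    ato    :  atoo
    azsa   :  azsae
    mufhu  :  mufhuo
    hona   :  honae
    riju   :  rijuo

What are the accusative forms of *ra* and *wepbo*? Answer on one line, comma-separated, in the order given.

The alternation tracks the last vowel of the stem — -o when the last vowel of the stem is a rounded vowel (*ato*, *mufhu*, *riju*); -e when the last vowel of the stem is an unrounded vowel (*wene*, *azsa*, *hona*).
Since the last vowel of *ra* is /a/ (an unrounded vowel), it takes -e, giving *rae*.
*wepbo*: last vowel = /o/, a rounded vowel → -o → *wepboo*.

rae, wepboo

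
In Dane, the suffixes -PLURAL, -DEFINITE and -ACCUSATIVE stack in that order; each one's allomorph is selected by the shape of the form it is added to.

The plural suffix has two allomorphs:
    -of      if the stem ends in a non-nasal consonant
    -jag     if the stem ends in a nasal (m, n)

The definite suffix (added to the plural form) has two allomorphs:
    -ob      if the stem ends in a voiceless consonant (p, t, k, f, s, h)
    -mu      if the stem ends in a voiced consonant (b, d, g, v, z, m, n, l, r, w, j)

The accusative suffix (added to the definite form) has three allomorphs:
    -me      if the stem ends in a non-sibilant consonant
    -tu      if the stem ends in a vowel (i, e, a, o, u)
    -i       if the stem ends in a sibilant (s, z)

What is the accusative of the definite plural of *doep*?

Since the final consonant of *doep* is /p/ (non-nasal), it takes -of, giving *doepof*.
Since the final consonant of the plural form *doepof* is /f/ (voiceless), it takes -ob, giving *doepofob*.
The definite form *doepofob*: final sound = /b/, a non-sibilant consonant → -me → *doepofobme*.

doepofobme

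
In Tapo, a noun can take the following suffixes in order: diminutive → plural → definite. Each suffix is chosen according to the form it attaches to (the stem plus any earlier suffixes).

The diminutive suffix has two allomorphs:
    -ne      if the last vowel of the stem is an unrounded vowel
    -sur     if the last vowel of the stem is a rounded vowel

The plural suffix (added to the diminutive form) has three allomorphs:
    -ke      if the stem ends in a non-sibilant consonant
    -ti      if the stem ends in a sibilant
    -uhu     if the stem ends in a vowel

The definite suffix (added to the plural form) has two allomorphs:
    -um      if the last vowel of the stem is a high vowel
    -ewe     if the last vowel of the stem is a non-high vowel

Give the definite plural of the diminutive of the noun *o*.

The last vowel of *o* is /o/, which is a rounded vowel, so the diminutive suffix is -sur, giving *osur*.
The diminutive form *osur* — final sound /r/ (a non-sibilant consonant) → -ke → *osurke*.
The last vowel of the plural form *osurke* is /e/, which is a non-high vowel, so the definite suffix is -ewe, giving *osurkeewe*.

osurkeewe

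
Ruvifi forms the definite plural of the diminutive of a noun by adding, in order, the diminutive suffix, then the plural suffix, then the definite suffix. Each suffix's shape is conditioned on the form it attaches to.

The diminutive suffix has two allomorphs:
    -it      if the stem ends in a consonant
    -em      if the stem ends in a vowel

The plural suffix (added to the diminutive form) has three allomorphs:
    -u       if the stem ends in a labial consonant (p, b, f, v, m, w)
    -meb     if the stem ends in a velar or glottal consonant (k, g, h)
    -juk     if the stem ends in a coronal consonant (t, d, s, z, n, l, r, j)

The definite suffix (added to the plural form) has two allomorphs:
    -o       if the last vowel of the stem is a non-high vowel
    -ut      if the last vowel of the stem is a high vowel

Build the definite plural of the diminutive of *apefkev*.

*apefkev*: final sound = /v/, a consonant → -it → *apefkevit*.
The diminutive form *apefkevit* — final consonant /t/ (coronal) → -juk → *apefkevitjuk*.
The last vowel of the plural form *apefkevitjuk* is /u/, which is a high vowel, so the definite suffix is -ut, giving *apefkevitjukut*.

apefkevitjukut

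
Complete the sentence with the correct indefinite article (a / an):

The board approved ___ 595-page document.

The indefinite article is chosen by the initial *sound* of the following word, not its spelling.
The number *595* is spoken "five hundred …", beginning with /faɪv/ — a consonant sound.
So the article is *a*: The board approved a 595-page document.

a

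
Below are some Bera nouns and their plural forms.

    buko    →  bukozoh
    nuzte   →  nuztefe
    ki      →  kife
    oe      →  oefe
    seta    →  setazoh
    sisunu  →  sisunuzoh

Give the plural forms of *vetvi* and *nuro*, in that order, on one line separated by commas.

vetvife, nurozoh

The pattern is front/back vowel harmony: -fe when the last vowel of the stem is a front vowel (*nuzte*, *ki*, *oe*); -zoh when the last vowel of the stem is a back vowel (*buko*, *seta*, *sisunu*).
The last vowel of *vetvi* is /i/, which is a front vowel, so the suffix is -fe, giving *vetvife*.
*nuro*: last vowel = /o/, a back vowel → -zoh → *nurozoh*.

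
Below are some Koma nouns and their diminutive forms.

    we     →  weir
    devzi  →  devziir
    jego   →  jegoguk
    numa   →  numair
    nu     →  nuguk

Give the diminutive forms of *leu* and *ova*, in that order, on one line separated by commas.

leuguk, ovair

The pattern is rounding harmony: -guk when the last vowel of the stem is a rounded vowel (*jego*, *nu*); -ir when the last vowel of the stem is an unrounded vowel (*we*, *devzi*, *numa*).
Since the last vowel of *leu* is /u/ (a rounded vowel), it takes -guk, giving *leuguk*.
The last vowel of *ova* is /a/, which is an unrounded vowel, so the suffix is -ir, giving *ovair*.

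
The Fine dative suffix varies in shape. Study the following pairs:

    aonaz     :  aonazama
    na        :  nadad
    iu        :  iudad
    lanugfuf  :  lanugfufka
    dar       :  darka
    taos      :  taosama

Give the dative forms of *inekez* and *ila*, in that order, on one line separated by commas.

inekezama, iladad

The pattern is sibilance of the final sound: -ama when the stem ends in a sibilant (*aonaz*, *taos*); -ka when the stem ends in a non-sibilant consonant (*lanugfuf*, *dar*); -dad when the stem ends in a vowel (*na*, *iu*).
*inekez*: final sound = /z/, a sibilant → -ama → *inekezama*.
*ila* — final sound /a/ (a vowel) → -dad → *iladad*.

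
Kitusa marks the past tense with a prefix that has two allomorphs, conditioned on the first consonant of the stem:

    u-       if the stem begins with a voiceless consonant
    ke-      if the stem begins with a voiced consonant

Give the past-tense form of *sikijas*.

usikijas

The first consonant of *sikijas* is /s/, which is voiceless, so the prefix is u-, giving *usikijas*.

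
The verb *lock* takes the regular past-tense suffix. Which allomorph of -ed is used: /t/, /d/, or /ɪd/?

/t/

The stem *lock* ends in a voiceless consonant other than /t/.
The -ed suffix is realized as /ɪd/ after /t, d/; as /t/ after other voiceless consonants; and as /d/ after other voiced sounds.
So -ed on *lock* is pronounced /t/.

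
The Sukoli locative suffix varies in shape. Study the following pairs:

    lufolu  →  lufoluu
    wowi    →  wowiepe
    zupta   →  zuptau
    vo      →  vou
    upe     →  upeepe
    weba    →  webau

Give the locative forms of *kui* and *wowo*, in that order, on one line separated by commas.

The suffix is conditioned by the last vowel: -epe when the last vowel of the stem is a front vowel (*wowi*, *upe*); -u when the last vowel of the stem is a back vowel (*lufolu*, *zupta*, *vo*, *weba*).
The last vowel of *kui* is /i/, which is a front vowel, so the suffix is -epe, giving *kuiepe*.
*wowo*: last vowel = /o/, a back vowel → -u → *wowou*.

kuiepe, wowou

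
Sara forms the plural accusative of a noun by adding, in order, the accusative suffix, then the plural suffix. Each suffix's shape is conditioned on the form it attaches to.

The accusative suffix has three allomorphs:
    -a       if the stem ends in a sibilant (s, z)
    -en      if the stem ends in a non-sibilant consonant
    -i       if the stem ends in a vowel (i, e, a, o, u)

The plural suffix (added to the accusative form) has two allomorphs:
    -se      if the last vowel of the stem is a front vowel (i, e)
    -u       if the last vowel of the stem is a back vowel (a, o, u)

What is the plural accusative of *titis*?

titisau

*titis*: final sound = /s/, a sibilant → -a → *titisa*.
The last vowel of the accusative form *titisa* is /a/, which is a back vowel, so the plural suffix is -u, giving *titisau*.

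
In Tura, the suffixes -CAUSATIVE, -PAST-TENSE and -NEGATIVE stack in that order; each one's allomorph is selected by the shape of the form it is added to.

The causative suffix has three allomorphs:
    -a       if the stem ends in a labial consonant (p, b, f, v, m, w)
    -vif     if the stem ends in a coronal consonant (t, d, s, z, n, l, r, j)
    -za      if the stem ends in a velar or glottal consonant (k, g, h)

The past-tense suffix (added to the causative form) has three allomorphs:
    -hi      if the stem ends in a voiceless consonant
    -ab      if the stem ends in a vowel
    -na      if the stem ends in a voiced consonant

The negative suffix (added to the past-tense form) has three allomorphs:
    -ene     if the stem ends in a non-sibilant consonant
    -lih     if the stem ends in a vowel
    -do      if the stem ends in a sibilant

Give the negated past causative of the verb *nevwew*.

The final consonant of *nevwew* is /w/, which is labial, so the causative suffix is -a, giving *nevwewa*.
The causative form *nevwewa*: final sound = /a/, a vowel → -ab → *nevwewaab*.
The past-tense form *nevwewaab*: final sound = /b/, a non-sibilant consonant → -ene → *nevwewaabene*.

nevwewaabene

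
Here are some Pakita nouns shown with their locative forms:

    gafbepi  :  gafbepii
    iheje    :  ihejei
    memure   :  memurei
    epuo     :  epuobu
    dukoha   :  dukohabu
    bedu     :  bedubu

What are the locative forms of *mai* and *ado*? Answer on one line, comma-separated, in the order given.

The pattern is front/back vowel harmony: -i when the last vowel of the stem is a front vowel (*gafbepi*, *iheje*, *memure*); -bu when the last vowel of the stem is a back vowel (*epuo*, *dukoha*, *bedu*).
Since the last vowel of *mai* is /i/ (a front vowel), it takes -i, giving *maii*.
The last vowel of *ado* is /o/, which is a back vowel, so the suffix is -bu, giving *adobu*.

maii, adobu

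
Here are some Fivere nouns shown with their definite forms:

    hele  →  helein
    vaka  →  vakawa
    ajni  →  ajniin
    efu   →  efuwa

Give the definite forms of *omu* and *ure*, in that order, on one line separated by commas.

Looking at the last vowel of each stem: -in when the last vowel of the stem is a front vowel (*hele*, *ajni*); -wa when the last vowel of the stem is a back vowel (*vaka*, *efu*).
*omu*: last vowel = /u/, a back vowel → -wa → *omuwa*.
*ure*: last vowel = /e/, a front vowel → -in → *urein*.

omuwa, urein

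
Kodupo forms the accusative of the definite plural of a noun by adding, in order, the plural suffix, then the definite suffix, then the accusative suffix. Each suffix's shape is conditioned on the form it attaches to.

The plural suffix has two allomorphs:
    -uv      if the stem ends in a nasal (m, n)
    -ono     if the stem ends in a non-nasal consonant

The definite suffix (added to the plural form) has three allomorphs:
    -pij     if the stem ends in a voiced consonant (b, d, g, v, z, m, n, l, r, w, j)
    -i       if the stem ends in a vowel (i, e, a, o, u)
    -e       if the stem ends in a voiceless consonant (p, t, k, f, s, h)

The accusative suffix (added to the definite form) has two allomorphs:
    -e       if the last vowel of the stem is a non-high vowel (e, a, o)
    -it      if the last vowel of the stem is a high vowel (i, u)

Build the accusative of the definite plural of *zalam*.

*zalam*: final consonant = /m/, a nasal → -uv → *zalamuv*.
The plural form *zalamuv*: final sound = /v/, a voiced consonant → -pij → *zalamuvpij*.
The definite form *zalamuvpij* — last vowel /i/ (a high vowel) → -it → *zalamuvpijit*.

zalamuvpijit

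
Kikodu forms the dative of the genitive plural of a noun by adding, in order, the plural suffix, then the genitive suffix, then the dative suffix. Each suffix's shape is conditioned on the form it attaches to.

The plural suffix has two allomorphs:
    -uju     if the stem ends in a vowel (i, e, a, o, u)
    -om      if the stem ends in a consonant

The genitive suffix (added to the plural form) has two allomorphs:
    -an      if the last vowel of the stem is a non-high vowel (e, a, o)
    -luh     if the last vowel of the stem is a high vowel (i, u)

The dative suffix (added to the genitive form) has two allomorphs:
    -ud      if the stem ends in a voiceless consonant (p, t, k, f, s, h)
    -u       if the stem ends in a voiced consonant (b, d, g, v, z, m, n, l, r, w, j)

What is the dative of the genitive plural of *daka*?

*daka* — final sound /a/ (a vowel) → -uju → *dakauju*.
The plural form *dakauju* — last vowel /u/ (a high vowel) → -luh → *dakaujuluh*.
Since the final consonant of the genitive form *dakaujuluh* is /h/ (voiceless), it takes -ud, giving *dakaujuluhud*.

dakaujuluhud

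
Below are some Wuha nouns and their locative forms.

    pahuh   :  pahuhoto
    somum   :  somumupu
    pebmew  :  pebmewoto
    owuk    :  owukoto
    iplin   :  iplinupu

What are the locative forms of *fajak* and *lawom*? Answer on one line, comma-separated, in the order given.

The alternation tracks the final consonant of the stem — -upu when the stem ends in a nasal (*somum*, *iplin*); -oto when the stem ends in a non-nasal consonant (*pahuh*, *pebmew*, *owuk*).
*fajak* — final consonant /k/ (non-nasal) → -oto → *fajakoto*.
The final consonant of *lawom* is /m/, which is a nasal, so the suffix is -upu, giving *lawomupu*.

fajakoto, lawomupu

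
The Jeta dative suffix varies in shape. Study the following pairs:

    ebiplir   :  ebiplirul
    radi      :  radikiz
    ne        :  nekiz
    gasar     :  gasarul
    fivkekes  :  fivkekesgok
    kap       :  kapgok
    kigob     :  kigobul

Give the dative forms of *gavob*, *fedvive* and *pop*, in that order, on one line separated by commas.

gavobul, fedvivekiz, popgok

Looking at the final sound of each stem: -gok when the stem ends in a voiceless consonant (*fivkekes*, *kap*); -ul when the stem ends in a voiced consonant (*ebiplir*, *gasar*, *kigob*); -kiz when the stem ends in a vowel (*radi*, *ne*).
*gavob* — final sound /b/ (a voiced consonant) → -ul → *gavobul*.
The final sound of *fedvive* is /e/, which is a vowel, so the suffix is -kiz, giving *fedvivekiz*.
The final sound of *pop* is /p/, which is a voiceless consonant, so the suffix is -gok, giving *popgok*.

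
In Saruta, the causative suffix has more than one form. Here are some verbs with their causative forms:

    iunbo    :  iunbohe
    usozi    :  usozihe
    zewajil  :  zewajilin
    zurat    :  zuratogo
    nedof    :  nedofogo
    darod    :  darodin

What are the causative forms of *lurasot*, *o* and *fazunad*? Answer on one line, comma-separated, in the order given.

lurasotogo, ohe, fazunadin

The suffix is conditioned by the final sound: -ogo when the stem ends in a voiceless consonant (*zurat*, *nedof*); -in when the stem ends in a voiced consonant (*zewajil*, *darod*); -he when the stem ends in a vowel (*iunbo*, *usozi*).
Since the final sound of *lurasot* is /t/ (a voiceless consonant), it takes -ogo, giving *lurasotogo*.
*o* — final sound /o/ (a vowel) → -he → *ohe*.
The final sound of *fazunad* is /d/, which is a voiced consonant, so the suffix is -in, giving *fazunadin*.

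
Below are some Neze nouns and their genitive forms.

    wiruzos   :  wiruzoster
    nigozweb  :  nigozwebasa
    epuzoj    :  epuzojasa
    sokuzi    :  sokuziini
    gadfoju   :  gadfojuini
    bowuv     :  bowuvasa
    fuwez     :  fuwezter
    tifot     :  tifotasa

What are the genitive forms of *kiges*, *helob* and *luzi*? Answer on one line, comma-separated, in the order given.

The alternation tracks the final sound of the stem — -ter when the stem ends in a sibilant (*wiruzos*, *fuwez*); -asa when the stem ends in a non-sibilant consonant (*nigozweb*, *epuzoj*, *bowuv*, *tifot*); -ini when the stem ends in a vowel (*sokuzi*, *gadfoju*).
*kiges* — final sound /s/ (a sibilant) → -ter → *kigester*.
Since the final sound of *helob* is /b/ (a non-sibilant consonant), it takes -asa, giving *helobasa*.
*luzi*: final sound = /i/, a vowel → -ini → *luziini*.

kigester, helobasa, luziini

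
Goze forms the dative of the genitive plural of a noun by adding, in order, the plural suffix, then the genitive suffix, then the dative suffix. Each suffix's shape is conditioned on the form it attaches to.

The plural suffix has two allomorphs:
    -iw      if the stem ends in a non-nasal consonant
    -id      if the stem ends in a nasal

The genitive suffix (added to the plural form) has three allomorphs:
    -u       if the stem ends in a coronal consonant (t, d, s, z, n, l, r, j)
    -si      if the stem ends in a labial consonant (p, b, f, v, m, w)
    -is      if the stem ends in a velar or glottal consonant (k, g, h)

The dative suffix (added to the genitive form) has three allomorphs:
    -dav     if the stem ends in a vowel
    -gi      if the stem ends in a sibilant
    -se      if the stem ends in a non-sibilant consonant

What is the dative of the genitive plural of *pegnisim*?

*pegnisim*: final consonant = /m/, a nasal → -id → *pegnisimid*.
The final consonant of the plural form *pegnisimid* is /d/, which is coronal, so the genitive suffix is -u, giving *pegnisimidu*.
The genitive form *pegnisimidu*: final sound = /u/, a vowel → -dav → *pegnisimidudav*.

pegnisimidudav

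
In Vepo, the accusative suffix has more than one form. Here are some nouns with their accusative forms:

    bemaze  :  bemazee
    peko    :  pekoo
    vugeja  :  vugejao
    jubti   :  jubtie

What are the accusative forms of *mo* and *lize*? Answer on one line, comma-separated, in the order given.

Looking at the last vowel of each stem: -e when the last vowel of the stem is a front vowel (*bemaze*, *jubti*); -o when the last vowel of the stem is a back vowel (*peko*, *vugeja*).
*mo* — last vowel /o/ (a back vowel) → -o → *moo*.
*lize* — last vowel /e/ (a front vowel) → -e → *lizee*.

moo, lizee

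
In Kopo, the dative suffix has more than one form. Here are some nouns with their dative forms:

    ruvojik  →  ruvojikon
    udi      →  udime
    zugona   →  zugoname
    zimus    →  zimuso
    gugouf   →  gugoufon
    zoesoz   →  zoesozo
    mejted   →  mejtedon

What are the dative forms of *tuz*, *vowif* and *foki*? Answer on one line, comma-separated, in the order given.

tuzo, vowifon, fokime

The pattern is sibilance of the final sound: -o when the stem ends in a sibilant (*zimus*, *zoesoz*); -on when the stem ends in a non-sibilant consonant (*ruvojik*, *gugouf*, *mejted*); -me when the stem ends in a vowel (*udi*, *zugona*).
*tuz*: final sound = /z/, a sibilant → -o → *tuzo*.
*vowif*: final sound = /f/, a non-sibilant consonant → -on → *vowifon*.
Since the final sound of *foki* is /i/ (a vowel), it takes -me, giving *fokime*.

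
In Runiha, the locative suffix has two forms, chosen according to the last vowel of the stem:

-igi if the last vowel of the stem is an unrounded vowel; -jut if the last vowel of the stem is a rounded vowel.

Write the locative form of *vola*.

The last vowel of *vola* is /a/, which is an unrounded vowel, so the suffix is -igi, giving *volaigi*.

volaigi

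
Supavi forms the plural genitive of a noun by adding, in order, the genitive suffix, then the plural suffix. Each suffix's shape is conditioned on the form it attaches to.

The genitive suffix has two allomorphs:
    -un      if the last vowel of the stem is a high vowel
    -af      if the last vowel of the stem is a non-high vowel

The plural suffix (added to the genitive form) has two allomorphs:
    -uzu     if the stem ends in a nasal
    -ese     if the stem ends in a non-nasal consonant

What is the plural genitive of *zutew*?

zutewafese

*zutew*: last vowel = /e/, a non-high vowel → -af → *zutewaf*.
The genitive form *zutewaf*: final consonant = /f/, non-nasal → -ese → *zutewafese*.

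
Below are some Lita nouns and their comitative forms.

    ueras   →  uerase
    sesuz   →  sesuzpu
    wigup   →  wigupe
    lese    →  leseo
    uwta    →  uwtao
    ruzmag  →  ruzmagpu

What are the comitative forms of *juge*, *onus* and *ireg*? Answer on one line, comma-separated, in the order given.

The pattern is voicing of the final sound: -e when the stem ends in a voiceless consonant (*ueras*, *wigup*); -pu when the stem ends in a voiced consonant (*sesuz*, *ruzmag*); -o when the stem ends in a vowel (*lese*, *uwta*).
*juge*: final sound = /e/, a vowel → -o → *jugeo*.
Since the final sound of *onus* is /s/ (a voiceless consonant), it takes -e, giving *onuse*.
*ireg* — final sound /g/ (a voiced consonant) → -pu → *iregpu*.

jugeo, onuse, iregpu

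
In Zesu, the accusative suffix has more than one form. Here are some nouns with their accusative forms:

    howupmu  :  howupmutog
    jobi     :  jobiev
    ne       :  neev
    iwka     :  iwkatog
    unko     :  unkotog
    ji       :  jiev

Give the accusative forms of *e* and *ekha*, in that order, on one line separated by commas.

The pattern is front/back vowel harmony: -ev when the last vowel of the stem is a front vowel (*jobi*, *ne*, *ji*); -tog when the last vowel of the stem is a back vowel (*howupmu*, *iwka*, *unko*).
Since the last vowel of *e* is /e/ (a front vowel), it takes -ev, giving *eev*.
*ekha* — last vowel /a/ (a back vowel) → -tog → *ekhatog*.

eev, ekhatog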